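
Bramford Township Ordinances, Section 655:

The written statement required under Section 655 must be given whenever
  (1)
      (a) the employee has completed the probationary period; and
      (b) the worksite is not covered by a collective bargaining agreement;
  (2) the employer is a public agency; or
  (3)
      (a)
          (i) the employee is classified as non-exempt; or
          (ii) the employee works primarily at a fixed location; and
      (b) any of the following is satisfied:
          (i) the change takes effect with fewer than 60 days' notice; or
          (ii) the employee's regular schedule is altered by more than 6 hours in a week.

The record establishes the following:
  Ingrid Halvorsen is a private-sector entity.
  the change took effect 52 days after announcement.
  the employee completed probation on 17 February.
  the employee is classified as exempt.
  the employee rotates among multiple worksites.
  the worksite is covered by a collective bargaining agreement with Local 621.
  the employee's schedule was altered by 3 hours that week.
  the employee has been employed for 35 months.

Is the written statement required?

(a) past probation — satisfied.
(b) no CBA — not met.
(1): T AND F → false.
(2) public agency — not satisfied.
(i) non-exempt — fails.
(ii) fixed location — fails.
(a): F OR F → false.
(i) < 60 days' notice — holds.
(ii) schedule shift > 6h — not satisfied.
So (b) is satisfied (T OR F).
(3): F AND T → false.
So Overall is not satisfied (F OR F OR F).

No — not required.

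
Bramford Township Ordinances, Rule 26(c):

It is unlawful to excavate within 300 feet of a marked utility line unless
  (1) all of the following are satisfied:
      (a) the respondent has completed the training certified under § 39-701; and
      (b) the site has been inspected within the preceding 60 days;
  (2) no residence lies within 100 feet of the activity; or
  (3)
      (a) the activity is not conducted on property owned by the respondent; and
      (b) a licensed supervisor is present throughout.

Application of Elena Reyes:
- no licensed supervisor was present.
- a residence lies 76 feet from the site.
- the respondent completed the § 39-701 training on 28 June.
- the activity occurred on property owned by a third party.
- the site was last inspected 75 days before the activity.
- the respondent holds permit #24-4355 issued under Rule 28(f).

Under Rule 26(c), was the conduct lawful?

(a) training certified — satisfied.
(b) site inspected — not satisfied.
So (1) is not satisfied (T AND F).
(2) no residence in 100 ft — not met.
(a) not (own property) — satisfied.
(b) supervisor present — fails.
(3): T AND F → false.
Overall: F OR F OR F → false.

No — unlawful.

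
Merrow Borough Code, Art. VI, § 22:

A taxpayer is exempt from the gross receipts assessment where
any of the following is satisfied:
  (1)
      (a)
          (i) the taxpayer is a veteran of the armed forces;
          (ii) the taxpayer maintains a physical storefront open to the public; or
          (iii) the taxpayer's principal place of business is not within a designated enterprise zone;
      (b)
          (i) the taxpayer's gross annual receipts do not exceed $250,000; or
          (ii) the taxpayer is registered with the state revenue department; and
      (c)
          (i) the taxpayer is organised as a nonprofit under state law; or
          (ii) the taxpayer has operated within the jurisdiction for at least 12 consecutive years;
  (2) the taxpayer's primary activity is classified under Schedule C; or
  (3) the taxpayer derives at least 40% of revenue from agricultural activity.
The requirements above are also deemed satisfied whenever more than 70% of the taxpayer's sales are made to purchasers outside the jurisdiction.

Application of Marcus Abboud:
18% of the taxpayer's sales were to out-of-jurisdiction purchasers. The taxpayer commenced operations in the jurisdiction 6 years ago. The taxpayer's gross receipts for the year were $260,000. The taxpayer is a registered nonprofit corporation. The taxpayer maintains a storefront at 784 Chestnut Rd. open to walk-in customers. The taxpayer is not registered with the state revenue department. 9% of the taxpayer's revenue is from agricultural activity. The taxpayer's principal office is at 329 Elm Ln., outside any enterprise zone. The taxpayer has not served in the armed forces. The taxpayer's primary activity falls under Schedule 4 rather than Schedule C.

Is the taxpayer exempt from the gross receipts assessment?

No — not exempt.

(i) veteran — not met.
(ii) has storefront — met.
(iii) not (in enterprise zone) — holds.
So (a) is satisfied (F OR T OR T).
(i) receipts ≤ $250,000 — fails.
(ii) state-registered — not met.
So (b) is not satisfied (F OR F).
(i) nonprofit — met.
(ii) ≥ 12 yrs in jurisdiction — fails.
(c) = T OR F = true.
(1) = T AND F AND T = false.
(2) Schedule C activity — not met.
(3) ≥40% agricultural — not met.
Overall: F OR F OR F → false.
Exception (>70% out-of-jur. sales) — not satisfied.
Result: main false OR exception false → false.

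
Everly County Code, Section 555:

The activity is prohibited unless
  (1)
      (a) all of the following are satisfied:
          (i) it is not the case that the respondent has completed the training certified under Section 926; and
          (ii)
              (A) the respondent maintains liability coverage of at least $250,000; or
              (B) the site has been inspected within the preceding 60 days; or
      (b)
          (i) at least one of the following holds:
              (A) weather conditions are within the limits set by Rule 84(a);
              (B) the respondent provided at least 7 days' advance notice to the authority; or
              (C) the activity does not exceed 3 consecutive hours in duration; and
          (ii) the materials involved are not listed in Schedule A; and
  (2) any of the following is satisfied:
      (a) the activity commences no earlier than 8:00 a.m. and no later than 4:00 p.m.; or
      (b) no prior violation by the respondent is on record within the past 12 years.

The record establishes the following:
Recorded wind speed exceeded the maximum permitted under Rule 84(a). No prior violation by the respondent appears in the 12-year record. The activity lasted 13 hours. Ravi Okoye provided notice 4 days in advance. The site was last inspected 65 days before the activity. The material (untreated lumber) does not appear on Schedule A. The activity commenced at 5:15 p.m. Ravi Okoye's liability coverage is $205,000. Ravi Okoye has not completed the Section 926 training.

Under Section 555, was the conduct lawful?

(i) not (training certified) — satisfied.
(A) coverage ≥ $250,000 — fails.
(B) site inspected — not met.
(ii) = F OR F = false.
(a) = T AND F = false.
(A) weather ok — not satisfied.
(B) ≥7 days' notice — fails.
(C) ≤ 3 hrs duration — not satisfied.
(i) = F OR F OR F = false.
(ii) not (Schedule A material) — holds.
(b): F AND T → false.
(1): F OR F → false.
(a) start within hours — fails.
(b) no prior violation — holds.
(2): F OR T → true.
Overall: F AND T → false.

No — unlawful.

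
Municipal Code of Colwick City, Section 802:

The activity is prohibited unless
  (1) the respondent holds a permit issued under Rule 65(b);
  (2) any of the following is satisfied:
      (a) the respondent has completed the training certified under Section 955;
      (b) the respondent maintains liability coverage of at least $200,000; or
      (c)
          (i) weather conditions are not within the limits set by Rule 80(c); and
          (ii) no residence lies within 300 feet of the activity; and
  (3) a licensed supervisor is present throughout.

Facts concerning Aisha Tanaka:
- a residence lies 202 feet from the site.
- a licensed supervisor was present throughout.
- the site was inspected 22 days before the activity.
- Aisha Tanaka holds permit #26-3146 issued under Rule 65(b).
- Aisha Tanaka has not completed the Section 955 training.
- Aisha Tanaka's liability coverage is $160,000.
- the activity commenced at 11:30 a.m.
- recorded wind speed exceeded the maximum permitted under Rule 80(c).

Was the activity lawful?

(1) holds permit — satisfied.
(a) training certified — not met.
(b) coverage ≥ $200,000 — not met.
(i) not (weather ok) — met.
(ii) no residence in 300 ft — not met.
So (c) is not satisfied (T AND F).
(2): F OR F OR F → false.
(3) supervisor present — holds.
So Overall is not satisfied (T AND F AND T).

No — unlawful.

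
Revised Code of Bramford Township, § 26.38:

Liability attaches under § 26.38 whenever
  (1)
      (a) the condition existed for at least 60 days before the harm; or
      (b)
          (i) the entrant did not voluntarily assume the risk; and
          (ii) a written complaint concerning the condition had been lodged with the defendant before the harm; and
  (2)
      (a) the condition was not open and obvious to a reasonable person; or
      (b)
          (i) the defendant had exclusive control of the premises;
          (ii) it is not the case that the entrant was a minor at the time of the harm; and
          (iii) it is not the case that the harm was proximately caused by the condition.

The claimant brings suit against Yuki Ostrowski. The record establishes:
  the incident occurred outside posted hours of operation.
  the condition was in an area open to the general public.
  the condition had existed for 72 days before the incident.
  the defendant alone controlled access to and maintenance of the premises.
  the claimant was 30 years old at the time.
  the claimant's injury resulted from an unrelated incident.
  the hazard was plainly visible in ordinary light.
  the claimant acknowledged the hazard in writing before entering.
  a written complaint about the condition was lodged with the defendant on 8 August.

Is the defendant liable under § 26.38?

Yes — liable.

(a) condition ≥60 days old — holds.
(i) no assumed risk — fails.
(ii) complaint lodged — satisfied.
(b) = F AND T = false.
(1) = T OR F = true.
(a) not open/obvious — not met.
(i) exclusive control — satisfied.
(ii) not (entrant a minor) — satisfied.
(iii) not (proximate cause) — satisfied.
(b) = T AND T AND T = true.
So (2) is satisfied (F OR T).
Overall: T AND T → true.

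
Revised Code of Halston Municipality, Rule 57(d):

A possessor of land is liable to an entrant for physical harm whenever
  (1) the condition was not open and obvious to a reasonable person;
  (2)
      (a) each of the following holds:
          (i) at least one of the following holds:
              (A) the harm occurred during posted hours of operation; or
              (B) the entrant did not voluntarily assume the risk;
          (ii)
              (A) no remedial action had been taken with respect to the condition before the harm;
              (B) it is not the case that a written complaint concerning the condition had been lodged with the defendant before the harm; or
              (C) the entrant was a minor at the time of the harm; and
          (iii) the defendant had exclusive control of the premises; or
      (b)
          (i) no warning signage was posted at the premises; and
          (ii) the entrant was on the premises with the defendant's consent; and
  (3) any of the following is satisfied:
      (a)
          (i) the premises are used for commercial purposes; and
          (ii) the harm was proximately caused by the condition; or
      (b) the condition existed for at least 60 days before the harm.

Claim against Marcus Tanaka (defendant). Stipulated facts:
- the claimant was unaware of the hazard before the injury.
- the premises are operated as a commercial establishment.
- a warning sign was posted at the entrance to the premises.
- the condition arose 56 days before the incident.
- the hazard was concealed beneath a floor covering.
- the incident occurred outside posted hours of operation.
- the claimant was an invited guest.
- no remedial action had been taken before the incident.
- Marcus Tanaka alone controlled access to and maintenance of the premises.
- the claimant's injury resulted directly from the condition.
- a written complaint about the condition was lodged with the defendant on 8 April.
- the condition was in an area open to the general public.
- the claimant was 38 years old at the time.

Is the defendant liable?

(1) not open/obvious — holds.
(A) during posted hours — not satisfied.
(B) no assumed risk — satisfied.
So (i) is satisfied (F OR T).
(A) no remedial action — met.
(B) not (complaint lodged) — not satisfied.
(C) entrant a minor — not satisfied.
(ii): T OR F OR F → true.
(iii) exclusive control — holds.
(a) = T AND T AND T = true.
(i) no signage posted — fails.
(ii) consent to enter — satisfied.
(b): F AND T → false.
(2) = T OR F = true.
(i) commercial use — holds.
(ii) proximate cause — holds.
(a): T AND T → true.
(b) condition ≥60 days old — not satisfied.
So (3) is satisfied (T OR F).
Overall: T AND T AND T → true.

Yes — liable.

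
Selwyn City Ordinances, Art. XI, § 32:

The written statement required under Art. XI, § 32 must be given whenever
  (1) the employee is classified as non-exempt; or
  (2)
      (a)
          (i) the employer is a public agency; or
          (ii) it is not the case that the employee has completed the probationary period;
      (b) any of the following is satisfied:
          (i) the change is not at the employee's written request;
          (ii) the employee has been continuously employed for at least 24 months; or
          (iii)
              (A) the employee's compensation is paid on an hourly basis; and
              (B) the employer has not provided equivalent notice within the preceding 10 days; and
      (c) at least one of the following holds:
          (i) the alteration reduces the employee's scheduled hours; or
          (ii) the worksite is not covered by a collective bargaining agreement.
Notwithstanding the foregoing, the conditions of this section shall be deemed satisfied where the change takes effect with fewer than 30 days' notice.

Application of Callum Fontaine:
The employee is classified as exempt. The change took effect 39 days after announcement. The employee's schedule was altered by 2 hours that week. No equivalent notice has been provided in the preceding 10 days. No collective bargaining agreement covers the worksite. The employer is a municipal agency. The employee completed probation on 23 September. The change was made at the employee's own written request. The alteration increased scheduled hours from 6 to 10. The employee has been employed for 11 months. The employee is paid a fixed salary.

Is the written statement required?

No — not required.

(1) non-exempt — not satisfied.
(i) public agency — holds.
(ii) not (past probation) — fails.
(a): T OR F → true.
(i) not employee-requested — fails.
(ii) tenure ≥ 24 mo. — not satisfied.
(A) hourly-paid — fails.
(B) no recent notice — satisfied.
So (iii) is not satisfied (F AND T).
(b) = F OR F OR F = false.
(i) hours reduced — fails.
(ii) no CBA — holds.
So (c) is satisfied (F OR T).
So (2) is not satisfied (T AND F AND T).
Overall: F OR F → false.
Exception (< 30 days' notice) — not satisfied.
Result: main false OR exception false → false.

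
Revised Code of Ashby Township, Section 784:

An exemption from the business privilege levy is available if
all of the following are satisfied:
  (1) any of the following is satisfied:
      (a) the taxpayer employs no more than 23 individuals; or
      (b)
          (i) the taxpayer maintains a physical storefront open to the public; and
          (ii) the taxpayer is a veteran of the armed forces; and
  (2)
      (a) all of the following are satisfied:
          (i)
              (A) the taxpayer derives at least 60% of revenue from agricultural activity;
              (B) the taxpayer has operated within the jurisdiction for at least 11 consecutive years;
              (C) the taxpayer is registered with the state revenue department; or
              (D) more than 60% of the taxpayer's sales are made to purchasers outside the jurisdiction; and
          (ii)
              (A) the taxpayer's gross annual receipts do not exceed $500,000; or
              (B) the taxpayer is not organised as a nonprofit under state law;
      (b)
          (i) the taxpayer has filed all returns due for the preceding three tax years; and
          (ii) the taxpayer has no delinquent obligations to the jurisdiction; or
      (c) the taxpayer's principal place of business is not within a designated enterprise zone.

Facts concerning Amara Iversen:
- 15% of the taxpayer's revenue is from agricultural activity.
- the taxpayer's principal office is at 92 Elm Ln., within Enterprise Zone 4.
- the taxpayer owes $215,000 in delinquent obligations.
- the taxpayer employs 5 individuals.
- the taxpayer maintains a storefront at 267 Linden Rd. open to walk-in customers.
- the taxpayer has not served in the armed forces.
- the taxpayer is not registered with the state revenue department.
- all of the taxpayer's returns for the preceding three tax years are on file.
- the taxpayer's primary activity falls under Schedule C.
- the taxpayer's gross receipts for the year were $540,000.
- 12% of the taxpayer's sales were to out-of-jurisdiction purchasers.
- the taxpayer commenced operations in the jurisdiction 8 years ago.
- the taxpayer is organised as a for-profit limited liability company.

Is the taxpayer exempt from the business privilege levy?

No — not exempt.

(a) ≤ 23 employees — satisfied.
(i) has storefront — satisfied.
(ii) veteran — not met.
(b) = T AND F = false.
(1) = T OR F = true.
(A) ≥60% agricultural — fails.
(B) ≥ 11 yrs in jurisdiction — not satisfied.
(C) state-registered — fails.
(D) >60% out-of-jur. sales — fails.
So (i) is not satisfied (F OR F OR F OR F).
(A) receipts ≤ $500,000 — not satisfied.
(B) not (nonprofit) — satisfied.
So (ii) is satisfied (F OR T).
(a) = F AND T = false.
(i) returns current — holds.
(ii) no delinquency — not satisfied.
(b): T AND F → false.
(c) not (in enterprise zone) — not satisfied.
(2) = F OR F OR F = false.
So Overall is not satisfied (T AND F).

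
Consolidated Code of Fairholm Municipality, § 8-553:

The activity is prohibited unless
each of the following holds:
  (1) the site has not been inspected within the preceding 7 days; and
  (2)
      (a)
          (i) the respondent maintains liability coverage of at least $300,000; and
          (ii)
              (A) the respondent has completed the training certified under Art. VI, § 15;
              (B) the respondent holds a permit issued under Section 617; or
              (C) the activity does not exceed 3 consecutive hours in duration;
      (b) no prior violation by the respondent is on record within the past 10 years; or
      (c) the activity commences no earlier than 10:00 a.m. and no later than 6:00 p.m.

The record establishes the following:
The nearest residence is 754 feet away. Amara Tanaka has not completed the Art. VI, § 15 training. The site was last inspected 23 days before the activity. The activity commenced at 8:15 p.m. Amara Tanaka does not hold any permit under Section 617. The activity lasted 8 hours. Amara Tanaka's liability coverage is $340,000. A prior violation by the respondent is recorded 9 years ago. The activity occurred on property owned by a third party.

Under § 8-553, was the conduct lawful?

No — unlawful.

(1) not (site inspected) — met.
(i) coverage ≥ $300,000 — holds.
(A) training certified — not satisfied.
(B) holds permit — not satisfied.
(C) ≤ 3 hrs duration — not met.
So (ii) is not satisfied (F OR F OR F).
So (a) is not satisfied (T AND F).
(b) no prior violation — fails.
(c) start within hours — not satisfied.
So (2) is not satisfied (F OR F OR F).
So Overall is not satisfied (T AND F).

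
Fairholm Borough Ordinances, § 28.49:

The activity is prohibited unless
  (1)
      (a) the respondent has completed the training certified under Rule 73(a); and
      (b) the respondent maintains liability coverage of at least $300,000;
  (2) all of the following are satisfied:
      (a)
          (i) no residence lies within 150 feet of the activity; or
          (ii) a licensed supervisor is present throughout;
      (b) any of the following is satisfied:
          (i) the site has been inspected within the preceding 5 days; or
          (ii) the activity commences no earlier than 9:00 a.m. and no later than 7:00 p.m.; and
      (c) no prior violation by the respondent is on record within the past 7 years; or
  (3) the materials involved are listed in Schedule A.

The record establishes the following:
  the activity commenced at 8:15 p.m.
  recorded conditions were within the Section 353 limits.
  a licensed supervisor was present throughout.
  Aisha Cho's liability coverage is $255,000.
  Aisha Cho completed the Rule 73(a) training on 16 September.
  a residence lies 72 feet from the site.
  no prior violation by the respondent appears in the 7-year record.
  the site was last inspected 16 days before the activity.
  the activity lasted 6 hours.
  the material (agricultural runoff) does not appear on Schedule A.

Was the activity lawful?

(a) training certified — satisfied.
(b) coverage ≥ $300,000 — fails.
(1) = T AND F = false.
(i) no residence in 150 ft — not met.
(ii) supervisor present — holds.
So (a) is satisfied (F OR T).
(i) site inspected — not met.
(ii) start within hours — not satisfied.
(b): F OR F → false.
(c) no prior violation — satisfied.
(2) = T AND F AND T = false.
(3) Schedule A material — not satisfied.
So Overall is not satisfied (F OR F OR F).

No — unlawful.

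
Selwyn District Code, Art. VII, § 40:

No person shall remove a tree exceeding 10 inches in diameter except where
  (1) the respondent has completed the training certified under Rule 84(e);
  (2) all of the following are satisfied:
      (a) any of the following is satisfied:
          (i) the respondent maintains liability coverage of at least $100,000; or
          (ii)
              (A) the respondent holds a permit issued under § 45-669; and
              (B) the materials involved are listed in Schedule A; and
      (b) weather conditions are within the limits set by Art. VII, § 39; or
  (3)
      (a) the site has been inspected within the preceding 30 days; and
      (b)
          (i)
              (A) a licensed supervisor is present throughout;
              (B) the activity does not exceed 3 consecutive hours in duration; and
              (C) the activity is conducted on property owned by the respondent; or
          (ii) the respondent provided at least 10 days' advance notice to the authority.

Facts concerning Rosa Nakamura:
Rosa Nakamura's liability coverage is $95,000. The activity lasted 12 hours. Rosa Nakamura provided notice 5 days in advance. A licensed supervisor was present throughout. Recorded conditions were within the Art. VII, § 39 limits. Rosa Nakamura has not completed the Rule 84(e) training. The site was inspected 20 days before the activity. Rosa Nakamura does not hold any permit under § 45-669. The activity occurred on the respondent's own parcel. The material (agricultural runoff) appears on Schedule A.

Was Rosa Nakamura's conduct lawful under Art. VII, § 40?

No — unlawful.

(1) training certified — not satisfied.
(i) coverage ≥ $100,000 — not met.
(A) holds permit — fails.
(B) Schedule A material — met.
So (ii) is not satisfied (F AND T).
(a) = F OR F = false.
(b) weather ok — holds.
So (2) is not satisfied (F AND T).
(a) site inspected — holds.
(A) supervisor present — holds.
(B) ≤ 3 hrs duration — not met.
(C) own property — satisfied.
So (i) is not satisfied (T AND F AND T).
(ii) ≥10 days' notice — not satisfied.
So (b) is not satisfied (F OR F).
(3): T AND F → false.
Overall: F OR F OR F → false.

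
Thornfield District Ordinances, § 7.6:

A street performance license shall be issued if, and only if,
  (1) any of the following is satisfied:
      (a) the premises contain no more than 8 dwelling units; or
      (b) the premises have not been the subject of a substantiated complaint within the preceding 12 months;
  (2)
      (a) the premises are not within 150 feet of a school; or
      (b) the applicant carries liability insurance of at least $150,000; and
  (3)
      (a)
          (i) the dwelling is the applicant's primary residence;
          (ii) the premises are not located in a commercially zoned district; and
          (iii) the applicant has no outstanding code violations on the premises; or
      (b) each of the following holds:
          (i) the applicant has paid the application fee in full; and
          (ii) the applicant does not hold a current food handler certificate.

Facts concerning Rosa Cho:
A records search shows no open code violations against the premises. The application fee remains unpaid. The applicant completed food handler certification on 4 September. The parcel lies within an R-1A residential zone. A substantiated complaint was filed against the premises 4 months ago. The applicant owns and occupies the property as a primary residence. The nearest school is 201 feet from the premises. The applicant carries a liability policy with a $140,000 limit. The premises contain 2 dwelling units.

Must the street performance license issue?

(a) ≤ 8 units — met.
(b) no complaint in 12 mo. — fails.
(1): T OR F → true.
(a) ≥150 ft from school — satisfied.
(b) insurance ≥ $150,000 — fails.
(2): T OR F → true.
(i) primary residence — met.
(ii) not (commercially zoned) — met.
(iii) no code violations — satisfied.
(a): T AND T AND T → true.
(i) fee paid — fails.
(ii) not (food handler cert.) — fails.
So (b) is not satisfied (F AND F).
(3): T OR F → true.
Overall: T AND T AND T → true.

Yes — granted.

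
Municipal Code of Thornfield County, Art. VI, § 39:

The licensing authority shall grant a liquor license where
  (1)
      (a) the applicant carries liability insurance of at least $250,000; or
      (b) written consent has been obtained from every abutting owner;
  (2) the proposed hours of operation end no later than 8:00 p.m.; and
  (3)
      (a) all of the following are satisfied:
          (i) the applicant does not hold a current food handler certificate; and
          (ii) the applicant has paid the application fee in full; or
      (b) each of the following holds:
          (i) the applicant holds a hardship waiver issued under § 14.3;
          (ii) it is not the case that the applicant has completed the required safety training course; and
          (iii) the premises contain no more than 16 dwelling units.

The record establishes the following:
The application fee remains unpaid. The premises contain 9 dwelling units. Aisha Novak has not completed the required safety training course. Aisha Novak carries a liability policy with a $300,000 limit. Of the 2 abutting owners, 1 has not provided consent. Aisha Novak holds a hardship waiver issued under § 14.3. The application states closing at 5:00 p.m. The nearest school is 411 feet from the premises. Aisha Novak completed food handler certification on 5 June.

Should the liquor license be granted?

Yes — granted.

(a) insurance ≥ $250,000 — satisfied.
(b) all abutters consent — not met.
So (1) is satisfied (T OR F).
(2) closes by 8 p.m. — holds.
(i) not (food handler cert.) — not met.
(ii) fee paid — not met.
So (a) is not satisfied (F AND F).
(i) hardship waiver — met.
(ii) not (safety training) — satisfied.
(iii) ≤ 16 units — satisfied.
So (b) is satisfied (T AND T AND T).
(3) = F OR T = true.
Overall: T AND T AND T → true.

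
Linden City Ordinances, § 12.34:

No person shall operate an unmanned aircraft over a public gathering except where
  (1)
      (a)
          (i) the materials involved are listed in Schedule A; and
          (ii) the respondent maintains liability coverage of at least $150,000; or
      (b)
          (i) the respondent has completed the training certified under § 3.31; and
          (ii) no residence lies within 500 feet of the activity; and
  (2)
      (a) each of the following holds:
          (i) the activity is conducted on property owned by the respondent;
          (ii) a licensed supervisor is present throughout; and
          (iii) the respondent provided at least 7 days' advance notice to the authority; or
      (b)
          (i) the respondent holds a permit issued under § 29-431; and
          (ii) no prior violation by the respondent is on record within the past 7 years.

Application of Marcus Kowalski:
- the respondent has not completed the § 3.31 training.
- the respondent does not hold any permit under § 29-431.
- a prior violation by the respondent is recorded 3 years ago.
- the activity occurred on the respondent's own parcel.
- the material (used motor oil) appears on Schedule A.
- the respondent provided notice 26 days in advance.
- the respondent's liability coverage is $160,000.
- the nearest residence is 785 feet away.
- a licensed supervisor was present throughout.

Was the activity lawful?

(i) Schedule A material — met.
(ii) coverage ≥ $150,000 — satisfied.
(a) = T AND T = true.
(i) training certified — not satisfied.
(ii) no residence in 500 ft — met.
(b): F AND T → false.
So (1) is satisfied (T OR F).
(i) own property — holds.
(ii) supervisor present — holds.
(iii) ≥7 days' notice — met.
(a) = T AND T AND T = true.
(i) holds permit — not satisfied.
(ii) no prior violation — not met.
So (b) is not satisfied (F AND F).
(2): T OR F → true.
Overall = T AND T = true.

Yes — lawful.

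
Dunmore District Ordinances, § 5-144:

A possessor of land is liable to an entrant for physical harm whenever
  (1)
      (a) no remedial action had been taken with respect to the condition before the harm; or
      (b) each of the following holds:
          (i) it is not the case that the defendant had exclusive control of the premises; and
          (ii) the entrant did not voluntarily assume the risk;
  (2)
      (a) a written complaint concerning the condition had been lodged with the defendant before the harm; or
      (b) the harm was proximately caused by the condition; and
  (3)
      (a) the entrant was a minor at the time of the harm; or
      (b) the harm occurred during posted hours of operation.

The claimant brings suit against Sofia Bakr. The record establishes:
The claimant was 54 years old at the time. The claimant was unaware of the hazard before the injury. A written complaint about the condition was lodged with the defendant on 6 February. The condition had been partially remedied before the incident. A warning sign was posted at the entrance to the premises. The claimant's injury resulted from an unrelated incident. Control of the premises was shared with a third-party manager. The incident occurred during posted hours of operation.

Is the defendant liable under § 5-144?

Yes — liable.

(a) no remedial action — not met.
(i) not (exclusive control) — met.
(ii) no assumed risk — holds.
So (b) is satisfied (T AND T).
So (1) is satisfied (F OR T).
(a) complaint lodged — satisfied.
(b) proximate cause — not satisfied.
(2) = T OR F = true.
(a) entrant a minor — not met.
(b) during posted hours — met.
So (3) is satisfied (F OR T).
Overall: T AND T AND T → true.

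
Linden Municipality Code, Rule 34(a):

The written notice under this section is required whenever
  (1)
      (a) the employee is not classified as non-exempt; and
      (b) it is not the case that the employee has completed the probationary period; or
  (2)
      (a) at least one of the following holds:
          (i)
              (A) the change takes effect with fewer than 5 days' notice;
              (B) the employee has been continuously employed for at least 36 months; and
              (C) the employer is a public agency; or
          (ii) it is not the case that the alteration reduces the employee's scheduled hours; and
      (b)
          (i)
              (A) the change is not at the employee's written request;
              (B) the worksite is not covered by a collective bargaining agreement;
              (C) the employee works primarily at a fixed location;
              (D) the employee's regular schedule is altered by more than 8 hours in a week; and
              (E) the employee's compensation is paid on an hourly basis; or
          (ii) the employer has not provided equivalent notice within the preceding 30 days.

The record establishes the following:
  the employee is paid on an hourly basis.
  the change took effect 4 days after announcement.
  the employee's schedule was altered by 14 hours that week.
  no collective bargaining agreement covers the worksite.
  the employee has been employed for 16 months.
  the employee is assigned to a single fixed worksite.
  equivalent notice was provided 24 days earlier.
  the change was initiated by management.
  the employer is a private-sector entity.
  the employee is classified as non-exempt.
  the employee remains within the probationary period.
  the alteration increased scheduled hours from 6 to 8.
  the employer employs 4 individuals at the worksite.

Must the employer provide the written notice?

(a) not (non-exempt) — not met.
(b) not (past probation) — satisfied.
So (1) is not satisfied (F AND T).
(A) < 5 days' notice — satisfied.
(B) tenure ≥ 36 mo. — not satisfied.
(C) public agency — fails.
So (i) is not satisfied (T AND F AND F).
(ii) not (hours reduced) — met.
(a) = F OR T = true.
(A) not employee-requested — satisfied.
(B) no CBA — holds.
(C) fixed location — met.
(D) schedule shift > 8h — holds.
(E) hourly-paid — satisfied.
So (i) is satisfied (T AND T AND T AND T AND T).
(ii) no recent notice — not satisfied.
So (b) is satisfied (T OR F).
So (2) is satisfied (T AND T).
So Overall is satisfied (F OR T).

Yes — required.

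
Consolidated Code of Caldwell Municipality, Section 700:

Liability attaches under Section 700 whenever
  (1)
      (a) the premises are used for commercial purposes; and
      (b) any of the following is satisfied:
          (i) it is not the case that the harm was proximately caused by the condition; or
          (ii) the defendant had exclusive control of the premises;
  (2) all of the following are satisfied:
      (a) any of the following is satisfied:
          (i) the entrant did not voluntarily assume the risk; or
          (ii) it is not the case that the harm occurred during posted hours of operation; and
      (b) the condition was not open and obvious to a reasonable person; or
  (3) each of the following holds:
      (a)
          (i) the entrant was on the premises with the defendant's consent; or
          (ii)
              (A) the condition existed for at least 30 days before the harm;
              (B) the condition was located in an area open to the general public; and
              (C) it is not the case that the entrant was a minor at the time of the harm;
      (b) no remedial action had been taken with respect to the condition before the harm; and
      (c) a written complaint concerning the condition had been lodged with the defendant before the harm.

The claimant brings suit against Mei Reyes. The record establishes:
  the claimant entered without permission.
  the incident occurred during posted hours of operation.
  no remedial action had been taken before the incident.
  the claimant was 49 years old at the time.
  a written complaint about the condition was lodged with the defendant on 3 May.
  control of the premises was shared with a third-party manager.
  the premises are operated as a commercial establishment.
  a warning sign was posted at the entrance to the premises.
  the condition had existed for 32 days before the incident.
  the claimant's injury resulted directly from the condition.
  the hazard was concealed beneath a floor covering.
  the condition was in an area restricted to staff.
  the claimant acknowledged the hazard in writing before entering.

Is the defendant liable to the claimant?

(a) commercial use — satisfied.
(i) not (proximate cause) — not satisfied.
(ii) exclusive control — fails.
(b): F OR F → false.
(1) = T AND F = false.
(i) no assumed risk — not satisfied.
(ii) not (during posted hours) — fails.
(a) = F OR F = false.
(b) not open/obvious — satisfied.
So (2) is not satisfied (F AND T).
(i) consent to enter — not met.
(A) condition ≥30 days old — met.
(B) public area — not met.
(C) not (entrant a minor) — satisfied.
(ii) = T AND F AND T = false.
(a) = F OR F = false.
(b) no remedial action — holds.
(c) complaint lodged — met.
(3): F AND T AND T → false.
Overall: F OR F OR F → false.

No — not liable.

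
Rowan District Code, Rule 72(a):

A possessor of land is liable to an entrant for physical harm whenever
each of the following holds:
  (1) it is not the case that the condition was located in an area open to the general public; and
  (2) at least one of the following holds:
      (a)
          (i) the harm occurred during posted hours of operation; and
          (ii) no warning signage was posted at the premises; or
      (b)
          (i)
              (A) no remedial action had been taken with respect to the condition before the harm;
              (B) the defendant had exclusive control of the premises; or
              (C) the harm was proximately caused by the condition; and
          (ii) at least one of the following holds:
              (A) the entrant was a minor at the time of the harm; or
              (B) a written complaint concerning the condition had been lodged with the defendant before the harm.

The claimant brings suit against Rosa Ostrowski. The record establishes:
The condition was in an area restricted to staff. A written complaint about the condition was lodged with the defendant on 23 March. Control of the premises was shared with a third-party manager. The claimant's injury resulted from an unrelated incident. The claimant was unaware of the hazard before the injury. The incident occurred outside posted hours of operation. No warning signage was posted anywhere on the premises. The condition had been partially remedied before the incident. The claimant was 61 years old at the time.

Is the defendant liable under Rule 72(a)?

No — not liable.

(1) not (public area) — satisfied.
(i) during posted hours — not met.
(ii) no signage posted — holds.
(a): F AND T → false.
(A) no remedial action — fails.
(B) exclusive control — fails.
(C) proximate cause — not satisfied.
(i): F OR F OR F → false.
(A) entrant a minor — fails.
(B) complaint lodged — met.
(ii): F OR T → true.
So (b) is not satisfied (F AND T).
(2) = F OR F = false.
Overall: T AND F → false.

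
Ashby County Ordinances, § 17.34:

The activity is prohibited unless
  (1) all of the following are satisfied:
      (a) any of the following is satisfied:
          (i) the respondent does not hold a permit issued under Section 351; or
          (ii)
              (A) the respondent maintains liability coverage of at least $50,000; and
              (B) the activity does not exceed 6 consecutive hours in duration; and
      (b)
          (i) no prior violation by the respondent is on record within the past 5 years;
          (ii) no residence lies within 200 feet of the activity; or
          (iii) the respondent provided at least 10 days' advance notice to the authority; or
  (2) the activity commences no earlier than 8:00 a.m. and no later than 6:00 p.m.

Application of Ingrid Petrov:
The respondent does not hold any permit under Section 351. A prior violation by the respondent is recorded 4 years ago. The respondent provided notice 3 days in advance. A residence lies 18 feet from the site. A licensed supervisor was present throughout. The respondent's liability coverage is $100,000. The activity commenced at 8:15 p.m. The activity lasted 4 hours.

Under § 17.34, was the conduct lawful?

No — unlawful.

(i) not (holds permit) — holds.
(A) coverage ≥ $50,000 — satisfied.
(B) ≤ 6 hrs duration — satisfied.
(ii) = T AND T = true.
So (a) is satisfied (T OR T).
(i) no prior violation — fails.
(ii) no residence in 200 ft — not satisfied.
(iii) ≥10 days' notice — not satisfied.
(b) = F OR F OR F = false.
So (1) is not satisfied (T AND F).
(2) start within hours — fails.
Overall = F OR F = false.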